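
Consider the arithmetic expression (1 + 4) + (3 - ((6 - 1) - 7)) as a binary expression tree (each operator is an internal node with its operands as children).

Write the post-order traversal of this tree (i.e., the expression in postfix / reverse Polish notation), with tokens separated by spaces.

Post-order on an expression tree gives postfix notation: for each operator, emit left operand, right operand, then the operator.

1 4 + 3 6 1 - 7 - - +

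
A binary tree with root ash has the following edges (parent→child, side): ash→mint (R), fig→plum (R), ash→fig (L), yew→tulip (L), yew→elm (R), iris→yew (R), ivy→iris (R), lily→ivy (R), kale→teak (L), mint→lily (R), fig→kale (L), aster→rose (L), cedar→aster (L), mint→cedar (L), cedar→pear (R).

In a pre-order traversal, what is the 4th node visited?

Pre-order visits the node, then its left subtree, then its right subtree.
Visit ash.
At ash: go left to fig.
  Visit fig.
  At fig: go left to kale.
    Visit kale.
    At kale: go left to teak.
      teak is a leaf — visit teak.
    At kale: no right child.
  At fig: go right to plum.
    plum is a leaf — visit plum.
At ash: go right to mint.
  Visit mint.
  At mint: go left to cedar.
    Visit cedar.
    At cedar: go left to aster.
      Visit aster.
      At aster: go left to rose.
        rose is a leaf — visit rose.
      At aster: no right child.
    At cedar: go right to pear.
      pear is a leaf — visit pear.
  At mint: go right to lily.
    Visit lily.
    At lily: no left child.
    At lily: go right to ivy.
      Visit ivy.
      At ivy: no left child.
      At ivy: go right to iris.
        Visit iris.
        At iris: no left child.
        At iris: go right to yew.
          Visit yew.
          At yew: go left to tulip.
            tulip is a leaf — visit tulip.
          At yew: go right to elm.
            elm is a leaf — visit elm.
Full pre-order sequence: ash, fig, kale, teak, plum, mint, cedar, aster, rose, pear, lily, ivy, iris, yew, tulip, elm.

teak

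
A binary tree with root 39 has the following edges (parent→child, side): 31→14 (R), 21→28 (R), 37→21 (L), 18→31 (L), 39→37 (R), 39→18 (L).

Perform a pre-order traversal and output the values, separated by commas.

39, 18, 31, 14, 37, 21, 28

Pre-order visits the node, then its left subtree, then its right subtree.
Visit 39.
At 39: go left to 18.
  Visit 18.
  At 18: go left to 31.
    Visit 31.
    At 31: no left child.
    At 31: go right to 14.
      14 is a leaf — visit 14.
  At 18: no right child.
At 39: go right to 37.
  Visit 37.
  At 37: go left to 21.
    Visit 21.
    At 21: no left child.
    At 21: go right to 28.
      28 is a leaf — visit 28.
  At 37: no right child.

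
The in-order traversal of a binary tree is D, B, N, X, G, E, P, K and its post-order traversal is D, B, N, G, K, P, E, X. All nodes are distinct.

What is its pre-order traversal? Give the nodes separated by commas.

The last element of post-order is the root; it splits in-order into left and right subtrees.
Root X: left subtree has 3 nodes {D, B, N}, right has 4 {G, E, P, K}.
  Root N: left subtree has 2 nodes {D, B}, right has 0 { }.
    Root B: left subtree has 1 node {D}, right has 0 { }.
  Root E: left subtree has 1 node {G}, right has 2 {P, K}.
    Root P: left subtree has 0 nodes { }, right has 1 {K}.

X, N, B, D, E, G, P, K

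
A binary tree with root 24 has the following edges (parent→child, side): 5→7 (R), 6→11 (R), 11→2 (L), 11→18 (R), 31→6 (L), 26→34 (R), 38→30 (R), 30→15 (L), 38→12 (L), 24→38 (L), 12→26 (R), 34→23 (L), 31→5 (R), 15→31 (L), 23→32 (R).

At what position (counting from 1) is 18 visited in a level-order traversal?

16

Level-order visits nodes level by level from the root, left to right within each level.
Level 0: 24
Level 1: 38
Level 2: 12, 30
Level 3: 26, 15
Level 4: 34, 31
Level 5: 23, 6, 5
Level 6: 32, 11, 7
Level 7: 2, 18
Full level-order sequence: 24, 38, 12, 30, 26, 15, 34, 31, 23, 6, 5, 32, 11, 7, 2, 18.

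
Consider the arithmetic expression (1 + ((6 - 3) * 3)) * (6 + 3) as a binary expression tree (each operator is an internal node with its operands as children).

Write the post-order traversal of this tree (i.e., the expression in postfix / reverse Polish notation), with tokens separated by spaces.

1 6 3 - 3 * + 6 3 + *

Post-order on an expression tree gives postfix notation: for each operator, emit left operand, right operand, then the operator.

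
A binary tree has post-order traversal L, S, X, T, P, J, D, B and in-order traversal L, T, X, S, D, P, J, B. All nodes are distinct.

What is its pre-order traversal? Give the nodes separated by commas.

The last element of post-order is the root; it splits in-order into left and right subtrees.
Root B: left subtree has 7 nodes {L, T, X, S, D, P, J}, right has 0 { }.
  Root D: left subtree has 4 nodes {L, T, X, S}, right has 2 {P, J}.
    Root T: left subtree has 1 node {L}, right has 2 {X, S}.
      Root X: left subtree has 0 nodes { }, right has 1 {S}.
    Root J: left subtree has 1 node {P}, right has 0 { }.

B, D, T, L, X, S, J, P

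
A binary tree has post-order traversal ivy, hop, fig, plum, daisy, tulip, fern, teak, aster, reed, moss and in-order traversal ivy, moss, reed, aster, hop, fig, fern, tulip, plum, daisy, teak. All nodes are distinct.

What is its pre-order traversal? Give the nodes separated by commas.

The last element of post-order is the root; it splits in-order into left and right subtrees.
Root moss: left subtree has 1 node {ivy}, right has 9 {reed, aster, hop, fig, fern, tulip, plum, daisy, teak}.
  Root reed: left subtree has 0 nodes { }, right has 8 {aster, hop, fig, fern, tulip, plum, daisy, teak}.
    Root aster: left subtree has 0 nodes { }, right has 7 {hop, fig, fern, tulip, plum, daisy, teak}.
      Root teak: left subtree has 6 nodes {hop, fig, fern, tulip, plum, daisy}, right has 0 { }.
        Root fern: left subtree has 2 nodes {hop, fig}, right has 3 {tulip, plum, daisy}.
          Root fig: left subtree has 1 node {hop}, right has 0 { }.
          Root tulip: left subtree has 0 nodes { }, right has 2 {plum, daisy}.
            Root daisy: left subtree has 1 node {plum}, right has 0 { }.

moss, ivy, reed, aster, teak, fern, fig, hop, tulip, daisy, plum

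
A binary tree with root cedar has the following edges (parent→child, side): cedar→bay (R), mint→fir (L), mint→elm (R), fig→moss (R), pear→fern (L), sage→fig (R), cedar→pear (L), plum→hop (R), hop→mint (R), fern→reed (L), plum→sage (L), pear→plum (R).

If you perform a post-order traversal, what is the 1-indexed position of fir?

Post-order visits the left subtree, then the right subtree, then the node.
At cedar: go left to pear.
  At pear: go left to fern.
    At fern: go left to reed.
      reed is a leaf — visit reed.
    At fern: no right child.
    Visit fern.
  At pear: go right to plum.
    At plum: go left to sage.
      At sage: no left child.
      At sage: go right to fig.
        At fig: no left child.
        At fig: go right to moss.
          moss is a leaf — visit moss.
        Visit fig.
      Visit sage.
    At plum: go right to hop.
      At hop: no left child.
      At hop: go right to mint.
        At mint: go left to fir.
          fir is a leaf — visit fir.
        At mint: go right to elm.
          elm is a leaf — visit elm.
        Visit mint.
      Visit hop.
    Visit plum.
  Visit pear.
At cedar: go right to bay.
  bay is a leaf — visit bay.
Visit cedar.
Full post-order sequence: reed, fern, moss, fig, sage, fir, elm, mint, hop, plum, pear, bay, cedar.

6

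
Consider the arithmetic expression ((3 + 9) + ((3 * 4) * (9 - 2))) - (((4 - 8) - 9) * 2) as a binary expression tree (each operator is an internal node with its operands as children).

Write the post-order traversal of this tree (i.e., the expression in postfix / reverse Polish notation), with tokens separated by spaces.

Post-order on an expression tree gives postfix notation: for each operator, emit left operand, right operand, then the operator.

3 9 + 3 4 * 9 2 - * + 4 8 - 9 - 2 * -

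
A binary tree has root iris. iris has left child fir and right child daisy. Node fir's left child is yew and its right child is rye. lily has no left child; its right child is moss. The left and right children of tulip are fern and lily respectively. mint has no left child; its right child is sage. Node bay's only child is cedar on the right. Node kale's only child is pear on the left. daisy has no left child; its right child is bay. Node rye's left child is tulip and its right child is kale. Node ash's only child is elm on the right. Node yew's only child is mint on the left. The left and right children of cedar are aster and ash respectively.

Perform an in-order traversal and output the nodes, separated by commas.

In-order visits the left subtree, then the node, then the right subtree.
At iris: go left to fir.
  At fir: go left to yew.
    At yew: go left to mint.
      At mint: no left child.
      Visit mint.
      At mint: go right to sage.
        sage is a leaf — visit sage.
    Visit yew.
    At yew: no right child.
  Visit fir.
  At fir: go right to rye.
    At rye: go left to tulip.
      At tulip: go left to fern.
        fern is a leaf — visit fern.
      Visit tulip.
      At tulip: go right to lily.
        At lily: no left child.
        Visit lily.
        At lily: go right to moss.
          moss is a leaf — visit moss.
    Visit rye.
    At rye: go right to kale.
      At kale: go left to pear.
        pear is a leaf — visit pear.
      Visit kale.
      At kale: no right child.
Visit iris.
At iris: go right to daisy.
  At daisy: no left child.
  Visit daisy.
  At daisy: go right to bay.
    At bay: no left child.
    Visit bay.
    At bay: go right to cedar.
      At cedar: go left to aster.
        aster is a leaf — visit aster.
      Visit cedar.
      At cedar: go right to ash.
        At ash: no left child.
        Visit ash.
        At ash: go right to elm.
          elm is a leaf — visit elm.

mint, sage, yew, fir, fern, tulip, lily, moss, rye, pear, kale, iris, daisy, bay, aster, cedar, ash, elm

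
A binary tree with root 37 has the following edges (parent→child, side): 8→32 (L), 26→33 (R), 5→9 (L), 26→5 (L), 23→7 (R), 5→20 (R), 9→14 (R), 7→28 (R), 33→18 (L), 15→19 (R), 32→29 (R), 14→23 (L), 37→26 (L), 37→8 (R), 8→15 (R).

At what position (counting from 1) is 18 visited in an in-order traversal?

9

In-order visits the left subtree, then the node, then the right subtree.
At 37: go left to 26.
  At 26: go left to 5.
    At 5: go left to 9.
      At 9: no left child.
      Visit 9.
      At 9: go right to 14.
        At 14: go left to 23.
          At 23: no left child.
          Visit 23.
          At 23: go right to 7.
            At 7: no left child.
            Visit 7.
            At 7: go right to 28.
              28 is a leaf — visit 28.
        Visit 14.
        At 14: no right child.
    Visit 5.
    At 5: go right to 20.
      20 is a leaf — visit 20.
  Visit 26.
  At 26: go right to 33.
    At 33: go left to 18.
      18 is a leaf — visit 18.
    Visit 33.
    At 33: no right child.
Visit 37.
At 37: go right to 8.
  At 8: go left to 32.
    At 32: no left child.
    Visit 32.
    At 32: go right to 29.
      29 is a leaf — visit 29.
  Visit 8.
  At 8: go right to 15.
    At 15: no left child.
    Visit 15.
    At 15: go right to 19.
      19 is a leaf — visit 19.
Full in-order sequence: 9, 23, 7, 28, 14, 5, 20, 26, 18, 33, 37, 32, 29, 8, 15, 19.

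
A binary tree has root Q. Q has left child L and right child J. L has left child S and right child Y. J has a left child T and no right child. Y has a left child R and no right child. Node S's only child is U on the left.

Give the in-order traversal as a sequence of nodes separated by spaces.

In-order visits the left subtree, then the node, then the right subtree.
At Q: go left to L.
  At L: go left to S.
    At S: go left to U.
      U is a leaf — visit U.
    Visit S.
    At S: no right child.
  Visit L.
  At L: go right to Y.
    At Y: go left to R.
      R is a leaf — visit R.
    Visit Y.
    At Y: no right child.
Visit Q.
At Q: go right to J.
  At J: go left to T.
    T is a leaf — visit T.
  Visit J.
  At J: no right child.

U S L R Y Q T J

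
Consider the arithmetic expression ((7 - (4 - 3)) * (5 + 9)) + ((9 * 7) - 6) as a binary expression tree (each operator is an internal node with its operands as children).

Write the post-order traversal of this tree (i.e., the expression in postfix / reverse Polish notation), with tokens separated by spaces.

Post-order on an expression tree gives postfix notation: for each operator, emit left operand, right operand, then the operator.

7 4 3 - - 5 9 + * 9 7 * 6 - +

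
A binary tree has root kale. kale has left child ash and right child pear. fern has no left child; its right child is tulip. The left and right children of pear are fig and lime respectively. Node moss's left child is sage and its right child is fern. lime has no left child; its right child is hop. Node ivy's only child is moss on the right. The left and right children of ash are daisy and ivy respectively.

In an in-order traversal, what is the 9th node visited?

fig

In-order visits the left subtree, then the node, then the right subtree.
At kale: go left to ash.
  At ash: go left to daisy.
    daisy is a leaf — visit daisy.
  Visit ash.
  At ash: go right to ivy.
    At ivy: no left child.
    Visit ivy.
    At ivy: go right to moss.
      At moss: go left to sage.
        sage is a leaf — visit sage.
      Visit moss.
      At moss: go right to fern.
        At fern: no left child.
        Visit fern.
        At fern: go right to tulip.
          tulip is a leaf — visit tulip.
Visit kale.
At kale: go right to pear.
  At pear: go left to fig.
    fig is a leaf — visit fig.
  Visit pear.
  At pear: go right to lime.
    At lime: no left child.
    Visit lime.
    At lime: go right to hop.
      hop is a leaf — visit hop.
Full in-order sequence: daisy, ash, ivy, sage, moss, fern, tulip, kale, fig, pear, lime, hop.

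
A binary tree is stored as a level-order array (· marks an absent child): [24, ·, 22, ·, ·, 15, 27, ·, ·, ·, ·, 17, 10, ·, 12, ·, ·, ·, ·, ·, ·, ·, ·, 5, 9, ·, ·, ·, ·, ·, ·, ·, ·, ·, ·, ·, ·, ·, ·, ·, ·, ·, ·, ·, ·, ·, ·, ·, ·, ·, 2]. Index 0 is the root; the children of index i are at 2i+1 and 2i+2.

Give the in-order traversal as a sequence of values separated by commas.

In-order visits the left subtree, then the node, then the right subtree.
At 24: no left child.
Visit 24.
At 24: go right to 22.
  At 22: go left to 15.
    At 15: go left to 17.
      At 17: go left to 5.
        5 is a leaf — visit 5.
      Visit 17.
      At 17: go right to 9.
        At 9: no left child.
        Visit 9.
        At 9: go right to 2.
          2 is a leaf — visit 2.
    Visit 15.
    At 15: go right to 10.
      10 is a leaf — visit 10.
  Visit 22.
  At 22: go right to 27.
    At 27: no left child.
    Visit 27.
    At 27: go right to 12.
      12 is a leaf — visit 12.

24, 5, 17, 9, 2, 15, 10, 22, 27, 12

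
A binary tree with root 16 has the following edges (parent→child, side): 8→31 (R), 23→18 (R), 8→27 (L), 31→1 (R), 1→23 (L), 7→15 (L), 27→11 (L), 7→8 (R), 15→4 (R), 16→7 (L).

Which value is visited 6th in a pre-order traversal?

Pre-order visits the node, then its left subtree, then its right subtree.
Visit 16.
At 16: go left to 7.
  Visit 7.
  At 7: go left to 15.
    Visit 15.
    At 15: no left child.
    At 15: go right to 4.
      4 is a leaf — visit 4.
  At 7: go right to 8.
    Visit 8.
    At 8: go left to 27.
      Visit 27.
      At 27: go left to 11.
        11 is a leaf — visit 11.
      At 27: no right child.
    At 8: go right to 31.
      Visit 31.
      At 31: no left child.
      At 31: go right to 1.
        Visit 1.
        At 1: go left to 23.
          Visit 23.
          At 23: no left child.
          At 23: go right to 18.
            18 is a leaf — visit 18.
        At 1: no right child.
At 16: no right child.
Full pre-order sequence: 16, 7, 15, 4, 8, 27, 11, 31, 1, 23, 18.

27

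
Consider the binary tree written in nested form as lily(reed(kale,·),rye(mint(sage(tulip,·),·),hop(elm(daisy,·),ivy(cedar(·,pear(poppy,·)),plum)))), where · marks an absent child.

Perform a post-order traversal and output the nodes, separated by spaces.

kale reed tulip sage mint daisy elm poppy pear cedar plum ivy hop rye lily

Post-order visits the left subtree, then the right subtree, then the node.
At lily: go left to reed.
  At reed: go left to kale.
    kale is a leaf — visit kale.
  At reed: no right child.
  Visit reed.
At lily: go right to rye.
  At rye: go left to mint.
    At mint: go left to sage.
      At sage: go left to tulip.
        tulip is a leaf — visit tulip.
      At sage: no right child.
      Visit sage.
    At mint: no right child.
    Visit mint.
  At rye: go right to hop.
    At hop: go left to elm.
      At elm: go left to daisy.
        daisy is a leaf — visit daisy.
      At elm: no right child.
      Visit elm.
    At hop: go right to ivy.
      At ivy: go left to cedar.
        At cedar: no left child.
        At cedar: go right to pear.
          At pear: go left to poppy.
            poppy is a leaf — visit poppy.
          At pear: no right child.
          Visit pear.
        Visit cedar.
      At ivy: go right to plum.
        plum is a leaf — visit plum.
      Visit ivy.
    Visit hop.
  Visit rye.
Visit lily.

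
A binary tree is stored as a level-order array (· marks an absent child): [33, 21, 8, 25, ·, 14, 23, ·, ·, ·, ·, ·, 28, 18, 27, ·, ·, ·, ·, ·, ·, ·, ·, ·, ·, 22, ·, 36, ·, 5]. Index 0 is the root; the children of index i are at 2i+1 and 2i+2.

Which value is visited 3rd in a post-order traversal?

Post-order visits the left subtree, then the right subtree, then the node.
At 33: go left to 21.
  At 21: go left to 25.
    25 is a leaf — visit 25.
  At 21: no right child.
  Visit 21.
At 33: go right to 8.
  At 8: go left to 14.
    At 14: no left child.
    At 14: go right to 28.
      At 28: go left to 22.
        22 is a leaf — visit 22.
      At 28: no right child.
      Visit 28.
    Visit 14.
  At 8: go right to 23.
    At 23: go left to 18.
      At 18: go left to 36.
        36 is a leaf — visit 36.
      At 18: no right child.
      Visit 18.
    At 23: go right to 27.
      At 27: go left to 5.
        5 is a leaf — visit 5.
      At 27: no right child.
      Visit 27.
    Visit 23.
  Visit 8.
Visit 33.
Full post-order sequence: 25, 21, 22, 28, 14, 36, 18, 5, 27, 23, 8, 33.

22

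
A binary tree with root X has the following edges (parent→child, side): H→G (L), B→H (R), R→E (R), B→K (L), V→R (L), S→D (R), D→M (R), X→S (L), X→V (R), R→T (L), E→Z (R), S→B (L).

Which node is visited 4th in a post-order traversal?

Post-order visits the left subtree, then the right subtree, then the node.
At X: go left to S.
  At S: go left to B.
    At B: go left to K.
      K is a leaf — visit K.
    At B: go right to H.
      At H: go left to G.
        G is a leaf — visit G.
      At H: no right child.
      Visit H.
    Visit B.
  At S: go right to D.
    At D: no left child.
    At D: go right to M.
      M is a leaf — visit M.
    Visit D.
  Visit S.
At X: go right to V.
  At V: go left to R.
    At R: go left to T.
      T is a leaf — visit T.
    At R: go right to E.
      At E: no left child.
      At E: go right to Z.
        Z is a leaf — visit Z.
      Visit E.
    Visit R.
  At V: no right child.
  Visit V.
Visit X.
Full post-order sequence: K, G, H, B, M, D, S, T, Z, E, R, V, X.

B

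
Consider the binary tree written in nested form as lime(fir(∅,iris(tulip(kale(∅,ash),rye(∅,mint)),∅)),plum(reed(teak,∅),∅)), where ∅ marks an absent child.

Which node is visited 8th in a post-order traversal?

teak

Post-order visits the left subtree, then the right subtree, then the node.
At lime: go left to fir.
  At fir: no left child.
  At fir: go right to iris.
    At iris: go left to tulip.
      At tulip: go left to kale.
        At kale: no left child.
        At kale: go right to ash.
          ash is a leaf — visit ash.
        Visit kale.
      At tulip: go right to rye.
        At rye: no left child.
        At rye: go right to mint.
          mint is a leaf — visit mint.
        Visit rye.
      Visit tulip.
    At iris: no right child.
    Visit iris.
  Visit fir.
At lime: go right to plum.
  At plum: go left to reed.
    At reed: go left to teak.
      teak is a leaf — visit teak.
    At reed: no right child.
    Visit reed.
  At plum: no right child.
  Visit plum.
Visit lime.
Full post-order sequence: ash, kale, mint, rye, tulip, iris, fir, teak, reed, plum, lime.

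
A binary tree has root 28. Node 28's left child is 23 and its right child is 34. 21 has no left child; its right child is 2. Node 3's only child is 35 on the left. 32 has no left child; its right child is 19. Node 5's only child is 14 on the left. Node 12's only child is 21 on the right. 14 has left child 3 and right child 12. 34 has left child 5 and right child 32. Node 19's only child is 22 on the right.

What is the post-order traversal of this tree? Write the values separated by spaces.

Post-order visits the left subtree, then the right subtree, then the node.
At 28: go left to 23.
  23 is a leaf — visit 23.
At 28: go right to 34.
  At 34: go left to 5.
    At 5: go left to 14.
      At 14: go left to 3.
        At 3: go left to 35.
          35 is a leaf — visit 35.
        At 3: no right child.
        Visit 3.
      At 14: go right to 12.
        At 12: no left child.
        At 12: go right to 21.
          At 21: no left child.
          At 21: go right to 2.
            2 is a leaf — visit 2.
          Visit 21.
        Visit 12.
      Visit 14.
    At 5: no right child.
    Visit 5.
  At 34: go right to 32.
    At 32: no left child.
    At 32: go right to 19.
      At 19: no left child.
      At 19: go right to 22.
        22 is a leaf — visit 22.
      Visit 19.
    Visit 32.
  Visit 34.
Visit 28.

23 35 3 2 21 12 14 5 22 19 32 34 28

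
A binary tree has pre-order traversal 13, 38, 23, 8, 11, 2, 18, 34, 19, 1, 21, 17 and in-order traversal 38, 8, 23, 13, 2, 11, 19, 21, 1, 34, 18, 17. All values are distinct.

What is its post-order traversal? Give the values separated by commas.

The first element of pre-order is the root; it splits in-order into left and right subtrees.
Root 13: left subtree has 3 nodes {38, 8, 23}, right has 8 {2, 11, 19, 21, 1, 34, 18, 17}.
  Root 38: left subtree has 0 nodes { }, right has 2 {8, 23}.
    Root 23: left subtree has 1 node {8}, right has 0 { }.
  Root 11: left subtree has 1 node {2}, right has 6 {19, 21, 1, 34, 18, 17}.
    Root 18: left subtree has 4 nodes {19, 21, 1, 34}, right has 1 {17}.
      Root 34: left subtree has 3 nodes {19, 21, 1}, right has 0 { }.
        Root 19: left subtree has 0 nodes { }, right has 2 {21, 1}.
          Root 1: left subtree has 1 node {21}, right has 0 { }.

8, 23, 38, 2, 21, 1, 19, 34, 17, 18, 11, 13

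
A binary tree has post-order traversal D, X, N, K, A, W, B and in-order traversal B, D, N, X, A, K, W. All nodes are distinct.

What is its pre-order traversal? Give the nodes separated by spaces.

B W A N D X K

The last element of post-order is the root; it splits in-order into left and right subtrees.
Root B: left subtree has 0 nodes { }, right has 6 {D, N, X, A, K, W}.
  Root W: left subtree has 5 nodes {D, N, X, A, K}, right has 0 { }.
    Root A: left subtree has 3 nodes {D, N, X}, right has 1 {K}.
      Root N: left subtree has 1 node {D}, right has 1 {X}.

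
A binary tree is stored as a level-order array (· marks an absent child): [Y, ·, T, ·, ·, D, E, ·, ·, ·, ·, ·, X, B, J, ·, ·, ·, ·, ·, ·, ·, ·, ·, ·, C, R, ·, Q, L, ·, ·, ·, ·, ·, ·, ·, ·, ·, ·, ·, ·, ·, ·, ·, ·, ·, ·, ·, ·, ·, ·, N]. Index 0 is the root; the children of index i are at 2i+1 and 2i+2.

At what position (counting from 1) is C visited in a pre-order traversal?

Pre-order visits the node, then its left subtree, then its right subtree.
Visit Y.
At Y: no left child.
At Y: go right to T.
  Visit T.
  At T: go left to D.
    Visit D.
    At D: no left child.
    At D: go right to X.
      Visit X.
      At X: go left to C.
        Visit C.
        At C: no left child.
        At C: go right to N.
          N is a leaf — visit N.
      At X: go right to R.
        R is a leaf — visit R.
  At T: go right to E.
    Visit E.
    At E: go left to B.
      Visit B.
      At B: no left child.
      At B: go right to Q.
        Q is a leaf — visit Q.
    At E: go right to J.
      Visit J.
      At J: go left to L.
        L is a leaf — visit L.
      At J: no right child.
Full pre-order sequence: Y, T, D, X, C, N, R, E, B, Q, J, L.

5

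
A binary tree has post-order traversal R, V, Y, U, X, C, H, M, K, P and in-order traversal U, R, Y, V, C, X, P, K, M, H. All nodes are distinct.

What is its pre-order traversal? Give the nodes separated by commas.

P, C, U, Y, R, V, X, K, M, H

The last element of post-order is the root; it splits in-order into left and right subtrees.
Root P: left subtree has 6 nodes {U, R, Y, V, C, X}, right has 3 {K, M, H}.
  Root C: left subtree has 4 nodes {U, R, Y, V}, right has 1 {X}.
    Root U: left subtree has 0 nodes { }, right has 3 {R, Y, V}.
      Root Y: left subtree has 1 node {R}, right has 1 {V}.
  Root K: left subtree has 0 nodes { }, right has 2 {M, H}.
    Root M: left subtree has 0 nodes { }, right has 1 {H}.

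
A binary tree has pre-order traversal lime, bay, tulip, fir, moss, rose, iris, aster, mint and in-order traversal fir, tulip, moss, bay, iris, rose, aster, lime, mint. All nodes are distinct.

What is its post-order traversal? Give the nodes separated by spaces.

The first element of pre-order is the root; it splits in-order into left and right subtrees.
Root lime: left subtree has 7 nodes {fir, tulip, moss, bay, iris, rose, aster}, right has 1 {mint}.
  Root bay: left subtree has 3 nodes {fir, tulip, moss}, right has 3 {iris, rose, aster}.
    Root tulip: left subtree has 1 node {fir}, right has 1 {moss}.
    Root rose: left subtree has 1 node {iris}, right has 1 {aster}.

fir moss tulip iris aster rose bay mint lime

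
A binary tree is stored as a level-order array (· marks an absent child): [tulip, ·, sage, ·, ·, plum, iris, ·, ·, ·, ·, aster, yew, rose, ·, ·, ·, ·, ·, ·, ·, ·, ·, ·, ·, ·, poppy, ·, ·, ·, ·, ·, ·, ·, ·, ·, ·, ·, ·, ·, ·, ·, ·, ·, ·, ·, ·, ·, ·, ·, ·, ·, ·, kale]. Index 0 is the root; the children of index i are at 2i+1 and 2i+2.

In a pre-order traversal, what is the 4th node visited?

aster

Pre-order visits the node, then its left subtree, then its right subtree.
Visit tulip.
At tulip: no left child.
At tulip: go right to sage.
  Visit sage.
  At sage: go left to plum.
    Visit plum.
    At plum: go left to aster.
      aster is a leaf — visit aster.
    At plum: go right to yew.
      Visit yew.
      At yew: no left child.
      At yew: go right to poppy.
        Visit poppy.
        At poppy: go left to kale.
          kale is a leaf — visit kale.
        At poppy: no right child.
  At sage: go right to iris.
    Visit iris.
    At iris: go left to rose.
      rose is a leaf — visit rose.
    At iris: no right child.
Full pre-order sequence: tulip, sage, plum, aster, yew, poppy, kale, iris, rose.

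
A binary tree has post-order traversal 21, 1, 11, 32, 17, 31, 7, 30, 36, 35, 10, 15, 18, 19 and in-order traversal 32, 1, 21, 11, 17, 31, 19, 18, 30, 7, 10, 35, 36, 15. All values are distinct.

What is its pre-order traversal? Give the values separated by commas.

The last element of post-order is the root; it splits in-order into left and right subtrees.
Root 19: left subtree has 6 nodes {32, 1, 21, 11, 17, 31}, right has 7 {18, 30, 7, 10, 35, 36, 15}.
  Root 31: left subtree has 5 nodes {32, 1, 21, 11, 17}, right has 0 { }.
    Root 17: left subtree has 4 nodes {32, 1, 21, 11}, right has 0 { }.
      Root 32: left subtree has 0 nodes { }, right has 3 {1, 21, 11}.
        Root 11: left subtree has 2 nodes {1, 21}, right has 0 { }.
          Root 1: left subtree has 0 nodes { }, right has 1 {21}.
  Root 18: left subtree has 0 nodes { }, right has 6 {30, 7, 10, 35, 36, 15}.
    Root 15: left subtree has 5 nodes {30, 7, 10, 35, 36}, right has 0 { }.
      Root 10: left subtree has 2 nodes {30, 7}, right has 2 {35, 36}.
        Root 30: left subtree has 0 nodes { }, right has 1 {7}.
        Root 35: left subtree has 0 nodes { }, right has 1 {36}.

19, 31, 17, 32, 11, 1, 21, 18, 15, 10, 30, 7, 35, 36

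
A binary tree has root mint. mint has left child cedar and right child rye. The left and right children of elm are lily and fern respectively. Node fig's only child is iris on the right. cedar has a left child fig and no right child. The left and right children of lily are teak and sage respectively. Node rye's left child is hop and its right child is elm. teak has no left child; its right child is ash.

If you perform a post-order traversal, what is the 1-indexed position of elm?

Post-order visits the left subtree, then the right subtree, then the node.
At mint: go left to cedar.
  At cedar: go left to fig.
    At fig: no left child.
    At fig: go right to iris.
      iris is a leaf — visit iris.
    Visit fig.
  At cedar: no right child.
  Visit cedar.
At mint: go right to rye.
  At rye: go left to hop.
    hop is a leaf — visit hop.
  At rye: go right to elm.
    At elm: go left to lily.
      At lily: go left to teak.
        At teak: no left child.
        At teak: go right to ash.
          ash is a leaf — visit ash.
        Visit teak.
      At lily: go right to sage.
        sage is a leaf — visit sage.
      Visit lily.
    At elm: go right to fern.
      fern is a leaf — visit fern.
    Visit elm.
  Visit rye.
Visit mint.
Full post-order sequence: iris, fig, cedar, hop, ash, teak, sage, lily, fern, elm, rye, mint.

10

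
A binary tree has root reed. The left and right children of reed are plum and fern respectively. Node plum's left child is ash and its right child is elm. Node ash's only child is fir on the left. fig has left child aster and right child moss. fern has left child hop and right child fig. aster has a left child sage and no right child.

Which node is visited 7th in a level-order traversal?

Level-order visits nodes level by level from the root, left to right within each level.
Level 0: reed
Level 1: plum, fern
Level 2: ash, elm, hop, fig
Level 3: fir, aster, moss
Level 4: sage
Full level-order sequence: reed, plum, fern, ash, elm, hop, fig, fir, aster, moss, sage.

fig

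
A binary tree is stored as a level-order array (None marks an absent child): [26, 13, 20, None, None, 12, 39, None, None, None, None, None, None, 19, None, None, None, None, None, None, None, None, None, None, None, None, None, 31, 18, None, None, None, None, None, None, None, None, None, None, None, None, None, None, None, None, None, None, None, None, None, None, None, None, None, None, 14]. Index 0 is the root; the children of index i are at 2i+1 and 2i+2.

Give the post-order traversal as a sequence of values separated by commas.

13, 12, 14, 31, 18, 19, 39, 20, 26

Post-order visits the left subtree, then the right subtree, then the node.
At 26: go left to 13.
  13 is a leaf — visit 13.
At 26: go right to 20.
  At 20: go left to 12.
    12 is a leaf — visit 12.
  At 20: go right to 39.
    At 39: go left to 19.
      At 19: go left to 31.
        At 31: go left to 14.
          14 is a leaf — visit 14.
        At 31: no right child.
        Visit 31.
      At 19: go right to 18.
        18 is a leaf — visit 18.
      Visit 19.
    At 39: no right child.
    Visit 39.
  Visit 20.
Visit 26.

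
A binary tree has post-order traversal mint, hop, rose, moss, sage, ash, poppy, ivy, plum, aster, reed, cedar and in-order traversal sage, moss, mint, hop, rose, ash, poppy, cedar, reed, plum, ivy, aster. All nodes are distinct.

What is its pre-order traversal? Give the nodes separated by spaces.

cedar poppy ash sage moss rose hop mint reed aster plum ivy

The last element of post-order is the root; it splits in-order into left and right subtrees.
Root cedar: left subtree has 7 nodes {sage, moss, mint, hop, rose, ash, poppy}, right has 4 {reed, plum, ivy, aster}.
  Root poppy: left subtree has 6 nodes {sage, moss, mint, hop, rose, ash}, right has 0 { }.
    Root ash: left subtree has 5 nodes {sage, moss, mint, hop, rose}, right has 0 { }.
      Root sage: left subtree has 0 nodes { }, right has 4 {moss, mint, hop, rose}.
        Root moss: left subtree has 0 nodes { }, right has 3 {mint, hop, rose}.
          Root rose: left subtree has 2 nodes {mint, hop}, right has 0 { }.
            Root hop: left subtree has 1 node {mint}, right has 0 { }.
  Root reed: left subtree has 0 nodes { }, right has 3 {plum, ivy, aster}.
    Root aster: left subtree has 2 nodes {plum, ivy}, right has 0 { }.
      Root plum: left subtree has 0 nodes { }, right has 1 {ivy}.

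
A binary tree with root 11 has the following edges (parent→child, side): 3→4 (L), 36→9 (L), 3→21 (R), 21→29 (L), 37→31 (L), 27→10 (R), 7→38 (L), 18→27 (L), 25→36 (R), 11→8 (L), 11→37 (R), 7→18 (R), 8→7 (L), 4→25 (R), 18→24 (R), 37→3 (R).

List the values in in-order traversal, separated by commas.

38, 7, 27, 10, 18, 24, 8, 11, 31, 37, 4, 25, 9, 36, 3, 29, 21

In-order visits the left subtree, then the node, then the right subtree.
At 11: go left to 8.
  At 8: go left to 7.
    At 7: go left to 38.
      38 is a leaf — visit 38.
    Visit 7.
    At 7: go right to 18.
      At 18: go left to 27.
        At 27: no left child.
        Visit 27.
        At 27: go right to 10.
          10 is a leaf — visit 10.
      Visit 18.
      At 18: go right to 24.
        24 is a leaf — visit 24.
  Visit 8.
  At 8: no right child.
Visit 11.
At 11: go right to 37.
  At 37: go left to 31.
    31 is a leaf — visit 31.
  Visit 37.
  At 37: go right to 3.
    At 3: go left to 4.
      At 4: no left child.
      Visit 4.
      At 4: go right to 25.
        At 25: no left child.
        Visit 25.
        At 25: go right to 36.
          At 36: go left to 9.
            9 is a leaf — visit 9.
          Visit 36.
          At 36: no right child.
    Visit 3.
    At 3: go right to 21.
      At 21: go left to 29.
        29 is a leaf — visit 29.
      Visit 21.
      At 21: no right child.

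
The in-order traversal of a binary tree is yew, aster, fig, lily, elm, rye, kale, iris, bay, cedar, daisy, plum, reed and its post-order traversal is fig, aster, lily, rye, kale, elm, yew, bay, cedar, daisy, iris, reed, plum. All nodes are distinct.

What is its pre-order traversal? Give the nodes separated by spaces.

The last element of post-order is the root; it splits in-order into left and right subtrees.
Root plum: left subtree has 11 nodes {yew, aster, fig, lily, elm, rye, kale, iris, bay, cedar, daisy}, right has 1 {reed}.
  Root iris: left subtree has 7 nodes {yew, aster, fig, lily, elm, rye, kale}, right has 3 {bay, cedar, daisy}.
    Root yew: left subtree has 0 nodes { }, right has 6 {aster, fig, lily, elm, rye, kale}.
      Root elm: left subtree has 3 nodes {aster, fig, lily}, right has 2 {rye, kale}.
        Root lily: left subtree has 2 nodes {aster, fig}, right has 0 { }.
          Root aster: left subtree has 0 nodes { }, right has 1 {fig}.
        Root kale: left subtree has 1 node {rye}, right has 0 { }.
    Root daisy: left subtree has 2 nodes {bay, cedar}, right has 0 { }.
      Root cedar: left subtree has 1 node {bay}, right has 0 { }.

plum iris yew elm lily aster fig kale rye daisy cedar bay reed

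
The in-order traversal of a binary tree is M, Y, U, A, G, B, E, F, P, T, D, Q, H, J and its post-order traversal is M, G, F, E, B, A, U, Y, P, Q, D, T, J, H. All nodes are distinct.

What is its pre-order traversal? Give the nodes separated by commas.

H, T, P, Y, M, U, A, B, G, E, F, D, Q, J

The last element of post-order is the root; it splits in-order into left and right subtrees.
Root H: left subtree has 12 nodes {M, Y, U, A, G, B, E, F, P, T, D, Q}, right has 1 {J}.
  Root T: left subtree has 9 nodes {M, Y, U, A, G, B, E, F, P}, right has 2 {D, Q}.
    Root P: left subtree has 8 nodes {M, Y, U, A, G, B, E, F}, right has 0 { }.
      Root Y: left subtree has 1 node {M}, right has 6 {U, A, G, B, E, F}.
        Root U: left subtree has 0 nodes { }, right has 5 {A, G, B, E, F}.
          Root A: left subtree has 0 nodes { }, right has 4 {G, B, E, F}.
            Root B: left subtree has 1 node {G}, right has 2 {E, F}.
              Root E: left subtree has 0 nodes { }, right has 1 {F}.
    Root D: left subtree has 0 nodes { }, right has 1 {Q}.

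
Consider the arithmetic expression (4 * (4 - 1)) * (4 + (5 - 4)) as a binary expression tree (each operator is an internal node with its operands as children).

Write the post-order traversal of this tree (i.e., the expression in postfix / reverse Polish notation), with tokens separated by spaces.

Post-order on an expression tree gives postfix notation: for each operator, emit left operand, right operand, then the operator.

4 4 1 - * 4 5 4 - + *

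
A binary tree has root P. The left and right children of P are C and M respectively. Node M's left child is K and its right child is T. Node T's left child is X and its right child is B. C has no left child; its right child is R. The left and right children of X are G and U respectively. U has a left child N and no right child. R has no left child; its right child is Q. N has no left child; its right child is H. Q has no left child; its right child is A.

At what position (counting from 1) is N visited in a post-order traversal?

8

Post-order visits the left subtree, then the right subtree, then the node.
At P: go left to C.
  At C: no left child.
  At C: go right to R.
    At R: no left child.
    At R: go right to Q.
      At Q: no left child.
      At Q: go right to A.
        A is a leaf — visit A.
      Visit Q.
    Visit R.
  Visit C.
At P: go right to M.
  At M: go left to K.
    K is a leaf — visit K.
  At M: go right to T.
    At T: go left to X.
      At X: go left to G.
        G is a leaf — visit G.
      At X: go right to U.
        At U: go left to N.
          At N: no left child.
          At N: go right to H.
            H is a leaf — visit H.
          Visit N.
        At U: no right child.
        Visit U.
      Visit X.
    At T: go right to B.
      B is a leaf — visit B.
    Visit T.
  Visit M.
Visit P.
Full post-order sequence: A, Q, R, C, K, G, H, N, U, X, B, T, M, P.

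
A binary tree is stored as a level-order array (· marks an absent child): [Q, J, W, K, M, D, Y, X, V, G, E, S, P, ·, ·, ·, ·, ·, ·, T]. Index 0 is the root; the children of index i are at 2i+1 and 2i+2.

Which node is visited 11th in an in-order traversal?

D

In-order visits the left subtree, then the node, then the right subtree.
At Q: go left to J.
  At J: go left to K.
    At K: go left to X.
      X is a leaf — visit X.
    Visit K.
    At K: go right to V.
      V is a leaf — visit V.
  Visit J.
  At J: go right to M.
    At M: go left to G.
      At G: go left to T.
        T is a leaf — visit T.
      Visit G.
      At G: no right child.
    Visit M.
    At M: go right to E.
      E is a leaf — visit E.
Visit Q.
At Q: go right to W.
  At W: go left to D.
    At D: go left to S.
      S is a leaf — visit S.
    Visit D.
    At D: go right to P.
      P is a leaf — visit P.
  Visit W.
  At W: go right to Y.
    Y is a leaf — visit Y.
Full in-order sequence: X, K, V, J, T, G, M, E, Q, S, D, P, W, Y.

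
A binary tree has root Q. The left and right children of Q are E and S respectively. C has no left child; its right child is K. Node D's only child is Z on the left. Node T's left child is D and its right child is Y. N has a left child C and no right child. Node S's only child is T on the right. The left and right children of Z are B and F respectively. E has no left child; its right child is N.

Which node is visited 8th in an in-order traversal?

In-order visits the left subtree, then the node, then the right subtree.
At Q: go left to E.
  At E: no left child.
  Visit E.
  At E: go right to N.
    At N: go left to C.
      At C: no left child.
      Visit C.
      At C: go right to K.
        K is a leaf — visit K.
    Visit N.
    At N: no right child.
Visit Q.
At Q: go right to S.
  At S: no left child.
  Visit S.
  At S: go right to T.
    At T: go left to D.
      At D: go left to Z.
        At Z: go left to B.
          B is a leaf — visit B.
        Visit Z.
        At Z: go right to F.
          F is a leaf — visit F.
      Visit D.
      At D: no right child.
    Visit T.
    At T: go right to Y.
      Y is a leaf — visit Y.
Full in-order sequence: E, C, K, N, Q, S, B, Z, F, D, T, Y.

Z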